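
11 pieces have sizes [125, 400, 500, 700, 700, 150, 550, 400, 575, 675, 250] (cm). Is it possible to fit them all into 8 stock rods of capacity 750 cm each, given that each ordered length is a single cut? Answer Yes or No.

A valid assignment using 8 stock rods:
  stock rod 1: 700 = 700
  stock rod 2: 700 = 700
  stock rod 3: 675 = 675
  stock rod 4: 575 + 150 = 725
  stock rod 5: 550 + 125 = 675
  stock rod 6: 500 + 250 = 750
  stock rod 7: 400 = 400
  stock rod 8: 400 = 400
Every load is within 750 cm, so 8 stock rods suffice.

Yes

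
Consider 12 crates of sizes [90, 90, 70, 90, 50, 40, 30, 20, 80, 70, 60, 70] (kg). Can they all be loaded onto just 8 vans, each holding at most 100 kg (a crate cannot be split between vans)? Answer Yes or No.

No

Total = 760 kg; ⌈760/100⌉ = 8.
The bound of 8 does not rule out 8, but exhaustive search shows no assignment into 8 vans of capacity 100 kg exists — the minimum is 9.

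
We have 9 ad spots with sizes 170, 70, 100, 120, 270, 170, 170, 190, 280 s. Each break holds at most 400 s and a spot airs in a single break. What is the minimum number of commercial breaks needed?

5

Total = 280 + 270 + 190 + 170 + 170 + 170 + 120 + 100 + 70 = 1540 s.
Lower bound: ⌈1540/400⌉ = 4 commercial breaks.
A packing using 5 commercial breaks:
  break 1: 280 + 120 = 400
  break 2: 270 + 100 = 370
  break 3: 190 + 170 = 360
  break 4: 170 + 170 = 340
  break 5: 70 = 70
No arrangement into 4 commercial breaks stays within capacity, so 5 is optimal.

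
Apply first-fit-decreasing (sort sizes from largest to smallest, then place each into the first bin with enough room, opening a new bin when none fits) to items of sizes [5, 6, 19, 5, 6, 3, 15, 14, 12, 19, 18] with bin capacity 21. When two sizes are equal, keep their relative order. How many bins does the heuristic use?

7

Sorted descending: 19, 19, 18, 15, 14, 12, 6, 6, 5, 5, 3.
  19 → bin 1 (new)  [load 19/21]
  19 → bin 2 (new)  [load 19/21]
  18 → bin 3 (new)  [load 18/21]
  15 → bin 4 (new)  [load 15/21]
  14 → bin 5 (new)  [load 14/21]
  12 → bin 6 (new)  [load 12/21]
  6 → bin 4  [load 21/21]
  6 → bin 5  [load 20/21]
  5 → bin 6  [load 17/21]
  5 → bin 7 (new)  [load 5/21]
  3 → bin 3  [load 21/21]
7 bins opened.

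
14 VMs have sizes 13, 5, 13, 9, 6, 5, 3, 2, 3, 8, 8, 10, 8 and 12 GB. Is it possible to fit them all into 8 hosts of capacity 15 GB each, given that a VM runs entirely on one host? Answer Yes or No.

Yes

A valid assignment using 8 hosts:
  host 1: 13 + 2 = 15
  host 2: 13 = 13
  host 3: 12 + 3 = 15
  host 4: 10 + 5 = 15
  host 5: 9 + 6 = 15
  host 6: 8 + 5 = 13
  host 7: 8 + 3 = 11
  host 8: 8 = 8
Every load is within 15 GB, so 8 hosts suffice.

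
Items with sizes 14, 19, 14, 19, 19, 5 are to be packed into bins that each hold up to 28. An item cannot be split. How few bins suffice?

Total = 19 + 19 + 19 + 14 + 14 + 5 = 90.
Lower bound: ⌈90/28⌉ = 4 bins.
A packing using 4 bins:
  bin 1: 19 + 5 = 24
  bin 2: 19 = 19
  bin 3: 19 = 19
  bin 4: 14 + 14 = 28
This matches the lower bound, so 4 is optimal.

4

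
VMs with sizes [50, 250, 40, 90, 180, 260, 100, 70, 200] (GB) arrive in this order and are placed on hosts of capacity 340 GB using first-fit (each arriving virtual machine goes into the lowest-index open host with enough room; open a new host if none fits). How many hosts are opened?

4

  50 → host 1 (new)  [load 50/340]
  250 → host 1  [load 300/340]
  40 → host 1  [load 340/340]
  90 → host 2 (new)  [load 90/340]
  180 → host 2  [load 270/340]
  260 → host 3 (new)  [load 260/340]
  100 → host 4 (new)  [load 100/340]
  70 → host 2  [load 340/340]
  200 → host 4  [load 300/340]
4 hosts opened.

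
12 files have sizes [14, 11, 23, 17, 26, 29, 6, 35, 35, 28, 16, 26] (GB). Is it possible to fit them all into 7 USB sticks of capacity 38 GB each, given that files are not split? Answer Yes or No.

Total = 266 GB; ⌈266/38⌉ = 7.
The bound of 7 does not rule out 7, but exhaustive search shows no assignment into 7 USB sticks of capacity 38 GB exists — the minimum is 8.

No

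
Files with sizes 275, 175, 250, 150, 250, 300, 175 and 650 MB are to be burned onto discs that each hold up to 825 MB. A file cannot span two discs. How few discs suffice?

3

Total = 650 + 300 + 275 + 250 + 250 + 175 + 175 + 150 = 2225 MB.
Lower bound: ⌈2225/825⌉ = 3 discs.
A packing using 3 discs:
  disc 1: 650 + 175 = 825
  disc 2: 300 + 275 + 250 = 825
  disc 3: 250 + 175 + 150 = 575
This matches the lower bound, so 3 is optimal.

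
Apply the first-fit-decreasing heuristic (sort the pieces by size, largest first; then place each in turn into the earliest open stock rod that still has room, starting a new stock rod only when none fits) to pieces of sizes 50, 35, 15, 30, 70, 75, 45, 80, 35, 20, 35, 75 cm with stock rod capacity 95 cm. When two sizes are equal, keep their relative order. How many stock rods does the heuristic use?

Sorted descending: 80, 75, 75, 70, 50, 45, 35, 35, 35, 30, 20, 15.
  80 → stock rod 1 (new)  [load 80/95]
  75 → stock rod 2 (new)  [load 75/95]
  75 → stock rod 3 (new)  [load 75/95]
  70 → stock rod 4 (new)  [load 70/95]
  50 → stock rod 5 (new)  [load 50/95]
  45 → stock rod 5  [load 95/95]
  35 → stock rod 6 (new)  [load 35/95]
  35 → stock rod 6  [load 70/95]
  35 → stock rod 7 (new)  [load 35/95]
  30 → stock rod 7  [load 65/95]
  20 → stock rod 2  [load 95/95]
  15 → stock rod 1  [load 95/95]
7 stock rods opened.

7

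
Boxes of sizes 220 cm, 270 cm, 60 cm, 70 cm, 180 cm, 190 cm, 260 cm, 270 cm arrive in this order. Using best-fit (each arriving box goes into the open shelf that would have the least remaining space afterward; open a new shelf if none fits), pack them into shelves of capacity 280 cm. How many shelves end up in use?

6

  220 → shelf 1 (new)  [load 220/280]
  270 → shelf 2 (new)  [load 270/280]
  60 → shelf 1  [load 280/280]
  70 → shelf 3 (new)  [load 70/280]
  180 → shelf 3  [load 250/280]
  190 → shelf 4 (new)  [load 190/280]
  260 → shelf 5 (new)  [load 260/280]
  270 → shelf 6 (new)  [load 270/280]
6 shelves opened.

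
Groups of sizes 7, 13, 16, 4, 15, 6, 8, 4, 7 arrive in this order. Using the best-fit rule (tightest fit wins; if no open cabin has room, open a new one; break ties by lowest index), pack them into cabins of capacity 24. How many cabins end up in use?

  7 → cabin 1 (new)  [load 7/24]
  13 → cabin 1  [load 20/24]
  16 → cabin 2 (new)  [load 16/24]
  4 → cabin 1  [load 24/24]
  15 → cabin 3 (new)  [load 15/24]
  6 → cabin 2  [load 22/24]
  8 → cabin 3  [load 23/24]
  4 → cabin 4 (new)  [load 4/24]
  7 → cabin 4  [load 11/24]
4 cabins opened.

4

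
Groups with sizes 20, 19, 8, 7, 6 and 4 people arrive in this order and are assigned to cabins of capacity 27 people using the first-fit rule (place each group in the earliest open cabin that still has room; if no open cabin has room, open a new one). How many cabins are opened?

  20 → cabin 1 (new)  [load 20/27]
  19 → cabin 2 (new)  [load 19/27]
  8 → cabin 2  [load 27/27]
  7 → cabin 1  [load 27/27]
  6 → cabin 3 (new)  [load 6/27]
  4 → cabin 3  [load 10/27]
3 cabins opened.

3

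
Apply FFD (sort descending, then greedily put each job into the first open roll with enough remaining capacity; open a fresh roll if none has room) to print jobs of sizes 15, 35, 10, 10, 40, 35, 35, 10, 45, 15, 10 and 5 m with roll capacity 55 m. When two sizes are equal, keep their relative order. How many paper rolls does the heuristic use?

Sorted descending: 45, 40, 35, 35, 35, 15, 15, 10, 10, 10, 10, 5.
  45 → roll 1 (new)  [load 45/55]
  40 → roll 2 (new)  [load 40/55]
  35 → roll 3 (new)  [load 35/55]
  35 → roll 4 (new)  [load 35/55]
  35 → roll 5 (new)  [load 35/55]
  15 → roll 2  [load 55/55]
  15 → roll 3  [load 50/55]
  10 → roll 1  [load 55/55]
  10 → roll 4  [load 45/55]
  10 → roll 4  [load 55/55]
  10 → roll 5  [load 45/55]
  5 → roll 3  [load 55/55]
5 paper rolls opened.

5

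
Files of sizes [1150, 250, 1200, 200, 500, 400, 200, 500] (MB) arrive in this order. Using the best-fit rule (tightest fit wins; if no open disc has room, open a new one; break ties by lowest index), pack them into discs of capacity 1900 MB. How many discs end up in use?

  1150 → disc 1 (new)  [load 1150/1900]
  250 → disc 1  [load 1400/1900]
  1200 → disc 2 (new)  [load 1200/1900]
  200 → disc 1  [load 1600/1900]
  500 → disc 2  [load 1700/1900]
  400 → disc 3 (new)  [load 400/1900]
  200 → disc 2  [load 1900/1900]
  500 → disc 3  [load 900/1900]
3 discs opened.

3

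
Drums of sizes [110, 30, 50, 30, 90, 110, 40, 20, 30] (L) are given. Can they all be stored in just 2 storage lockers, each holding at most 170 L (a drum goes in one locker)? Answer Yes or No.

Total = 510 L; ⌈510/170⌉ = 3.
At least 3 storage lockers are required, but only 2 are allowed.

No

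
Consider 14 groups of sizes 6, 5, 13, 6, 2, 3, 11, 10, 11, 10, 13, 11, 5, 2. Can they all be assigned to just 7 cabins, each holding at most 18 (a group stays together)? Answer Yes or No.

Yes

A valid assignment using 7 cabins:
  cabin 1: 13 + 5 = 18
  cabin 2: 13 + 5 = 18
  cabin 3: 11 + 6 = 17
  cabin 4: 11 + 6 = 17
  cabin 5: 11 + 3 + 2 + 2 = 18
  cabin 6: 10 = 10
  cabin 7: 10 = 10
Every load is within 18, so 7 cabins suffice.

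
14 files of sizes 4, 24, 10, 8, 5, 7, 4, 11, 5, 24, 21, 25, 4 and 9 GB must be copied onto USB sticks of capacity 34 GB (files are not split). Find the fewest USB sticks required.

Total = 25 + 24 + 24 + 21 + 11 + 10 + 9 + 8 + 7 + 5 + 5 + 4 + 4 + 4 = 161 GB.
Lower bound: ⌈161/34⌉ = 5 USB sticks.
A packing using 5 USB sticks:
  USB stick 1: 25 + 9 = 34
  USB stick 2: 24 + 10 = 34
  USB stick 3: 24 + 8 = 32
  USB stick 4: 21 + 11 = 32
  USB stick 5: 7 + 5 + 5 + 4 + 4 + 4 = 29
This matches the lower bound, so 5 is optimal.

5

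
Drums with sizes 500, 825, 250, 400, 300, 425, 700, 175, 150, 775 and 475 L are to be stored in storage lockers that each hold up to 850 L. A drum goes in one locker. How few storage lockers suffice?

Total = 825 + 775 + 700 + 500 + 475 + 425 + 400 + 300 + 250 + 175 + 150 = 4975 L.
Lower bound: ⌈4975/850⌉ = 6 storage lockers.
A packing using 7 storage lockers:
  locker 1: 825 = 825
  locker 2: 775 = 775
  locker 3: 700 + 150 = 850
  locker 4: 500 + 300 = 800
  locker 5: 475 + 250 = 725
  locker 6: 425 + 400 = 825
  locker 7: 175 = 175
No arrangement into 6 storage lockers stays within capacity, so 7 is optimal.

7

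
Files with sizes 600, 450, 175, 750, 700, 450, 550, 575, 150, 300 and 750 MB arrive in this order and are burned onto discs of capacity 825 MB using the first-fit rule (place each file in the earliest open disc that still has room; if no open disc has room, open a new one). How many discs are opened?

  600 → disc 1 (new)  [load 600/825]
  450 → disc 2 (new)  [load 450/825]
  175 → disc 1  [load 775/825]
  750 → disc 3 (new)  [load 750/825]
  700 → disc 4 (new)  [load 700/825]
  450 → disc 5 (new)  [load 450/825]
  550 → disc 6 (new)  [load 550/825]
  575 → disc 7 (new)  [load 575/825]
  150 → disc 2  [load 600/825]
  300 → disc 5  [load 750/825]
  750 → disc 8 (new)  [load 750/825]
8 discs opened.

8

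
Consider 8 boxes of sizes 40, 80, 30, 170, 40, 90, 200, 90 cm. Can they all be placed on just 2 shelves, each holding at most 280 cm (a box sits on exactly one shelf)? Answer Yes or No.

No

Total = 740 cm; ⌈740/280⌉ = 3.
At least 3 shelves are required, but only 2 are allowed.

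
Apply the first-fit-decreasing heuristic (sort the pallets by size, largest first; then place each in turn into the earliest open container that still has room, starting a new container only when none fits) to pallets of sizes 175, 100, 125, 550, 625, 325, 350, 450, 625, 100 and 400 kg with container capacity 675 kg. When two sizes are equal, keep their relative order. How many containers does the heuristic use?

Sorted descending: 625, 625, 550, 450, 400, 350, 325, 175, 125, 100, 100.
  625 → container 1 (new)  [load 625/675]
  625 → container 2 (new)  [load 625/675]
  550 → container 3 (new)  [load 550/675]
  450 → container 4 (new)  [load 450/675]
  400 → container 5 (new)  [load 400/675]
  350 → container 6 (new)  [load 350/675]
  325 → container 6  [load 675/675]
  175 → container 4  [load 625/675]
  125 → container 3  [load 675/675]
  100 → container 5  [load 500/675]
  100 → container 5  [load 600/675]
6 containers opened.

6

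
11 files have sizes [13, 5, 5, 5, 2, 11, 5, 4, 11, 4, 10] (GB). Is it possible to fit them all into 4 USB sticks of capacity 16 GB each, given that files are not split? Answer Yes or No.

No

Total = 75 GB; ⌈75/16⌉ = 5.
At least 5 USB sticks are required, but only 4 are allowed.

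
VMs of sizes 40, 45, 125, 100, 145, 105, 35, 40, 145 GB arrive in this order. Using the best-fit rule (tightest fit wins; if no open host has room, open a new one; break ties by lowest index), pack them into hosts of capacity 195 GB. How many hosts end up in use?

  40 → host 1 (new)  [load 40/195]
  45 → host 1  [load 85/195]
  125 → host 2 (new)  [load 125/195]
  100 → host 1  [load 185/195]
  145 → host 3 (new)  [load 145/195]
  105 → host 4 (new)  [load 105/195]
  35 → host 3  [load 180/195]
  40 → host 2  [load 165/195]
  145 → host 5 (new)  [load 145/195]
5 hosts opened.

5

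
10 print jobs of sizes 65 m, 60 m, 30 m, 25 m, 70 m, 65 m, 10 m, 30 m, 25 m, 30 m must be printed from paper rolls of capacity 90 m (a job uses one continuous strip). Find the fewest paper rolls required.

Total = 70 + 65 + 65 + 60 + 30 + 30 + 30 + 25 + 25 + 10 = 410 m.
Lower bound: ⌈410/90⌉ = 5 paper rolls.
A packing using 5 paper rolls:
  roll 1: 70 + 10 = 80
  roll 2: 65 + 25 = 90
  roll 3: 65 + 25 = 90
  roll 4: 60 + 30 = 90
  roll 5: 30 + 30 = 60
This matches the lower bound, so 5 is optimal.

5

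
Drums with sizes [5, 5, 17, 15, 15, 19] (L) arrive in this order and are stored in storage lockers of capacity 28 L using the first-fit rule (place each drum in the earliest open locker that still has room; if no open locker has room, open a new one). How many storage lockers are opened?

  5 → locker 1 (new)  [load 5/28]
  5 → locker 1  [load 10/28]
  17 → locker 1  [load 27/28]
  15 → locker 2 (new)  [load 15/28]
  15 → locker 3 (new)  [load 15/28]
  19 → locker 4 (new)  [load 19/28]
4 storage lockers opened.

4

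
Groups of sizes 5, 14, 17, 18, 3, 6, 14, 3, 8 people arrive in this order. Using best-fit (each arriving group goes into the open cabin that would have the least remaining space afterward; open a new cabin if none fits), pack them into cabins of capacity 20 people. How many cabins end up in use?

  5 → cabin 1 (new)  [load 5/20]
  14 → cabin 1  [load 19/20]
  17 → cabin 2 (new)  [load 17/20]
  18 → cabin 3 (new)  [load 18/20]
  3 → cabin 2  [load 20/20]
  6 → cabin 4 (new)  [load 6/20]
  14 → cabin 4  [load 20/20]
  3 → cabin 5 (new)  [load 3/20]
  8 → cabin 5  [load 11/20]
5 cabins opened.

5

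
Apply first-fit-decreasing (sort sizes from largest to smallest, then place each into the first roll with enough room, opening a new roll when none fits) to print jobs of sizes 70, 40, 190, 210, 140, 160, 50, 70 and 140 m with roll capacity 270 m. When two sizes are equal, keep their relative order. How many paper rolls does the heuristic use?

5

Sorted descending: 210, 190, 160, 140, 140, 70, 70, 50, 40.
  210 → roll 1 (new)  [load 210/270]
  190 → roll 2 (new)  [load 190/270]
  160 → roll 3 (new)  [load 160/270]
  140 → roll 4 (new)  [load 140/270]
  140 → roll 5 (new)  [load 140/270]
  70 → roll 2  [load 260/270]
  70 → roll 3  [load 230/270]
  50 → roll 1  [load 260/270]
  40 → roll 3  [load 270/270]
5 paper rolls opened.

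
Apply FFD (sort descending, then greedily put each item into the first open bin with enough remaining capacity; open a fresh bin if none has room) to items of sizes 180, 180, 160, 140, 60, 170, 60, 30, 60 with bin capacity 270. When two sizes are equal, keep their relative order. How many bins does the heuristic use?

5

Sorted descending: 180, 180, 170, 160, 140, 60, 60, 60, 30.
  180 → bin 1 (new)  [load 180/270]
  180 → bin 2 (new)  [load 180/270]
  170 → bin 3 (new)  [load 170/270]
  160 → bin 4 (new)  [load 160/270]
  140 → bin 5 (new)  [load 140/270]
  60 → bin 1  [load 240/270]
  60 → bin 2  [load 240/270]
  60 → bin 3  [load 230/270]
  30 → bin 1  [load 270/270]
5 bins opened.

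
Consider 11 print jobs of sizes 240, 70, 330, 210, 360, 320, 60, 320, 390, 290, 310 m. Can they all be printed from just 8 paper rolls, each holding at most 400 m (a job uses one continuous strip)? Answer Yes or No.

No

Total = 2900 m; ⌈2900/400⌉ = 8.
9 print jobs each exceed half the capacity and cannot share a roll, forcing at least 9 paper rolls.
At least 9 paper rolls are required, but only 8 are allowed.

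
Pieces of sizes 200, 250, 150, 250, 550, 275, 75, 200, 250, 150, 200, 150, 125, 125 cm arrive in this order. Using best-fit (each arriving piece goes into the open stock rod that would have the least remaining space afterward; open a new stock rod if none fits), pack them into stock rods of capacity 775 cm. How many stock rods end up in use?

  200 → stock rod 1 (new)  [load 200/775]
  250 → stock rod 1  [load 450/775]
  150 → stock rod 1  [load 600/775]
  250 → stock rod 2 (new)  [load 250/775]
  550 → stock rod 3 (new)  [load 550/775]
  275 → stock rod 2  [load 525/775]
  75 → stock rod 1  [load 675/775]
  200 → stock rod 3  [load 750/775]
  250 → stock rod 2  [load 775/775]
  150 → stock rod 4 (new)  [load 150/775]
  200 → stock rod 4  [load 350/775]
  150 → stock rod 4  [load 500/775]
  125 → stock rod 4  [load 625/775]
  125 → stock rod 4  [load 750/775]
4 stock rods opened.

4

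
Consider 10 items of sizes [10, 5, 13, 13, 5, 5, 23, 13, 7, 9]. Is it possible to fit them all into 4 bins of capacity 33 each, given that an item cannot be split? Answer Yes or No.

A valid assignment using 4 bins:
  bin 1: 23 + 10 = 33
  bin 2: 13 + 13 + 7 = 33
  bin 3: 13 + 9 + 5 + 5 = 32
  bin 4: 5 = 5
Every load is within 33, so 4 bins suffice.

Yes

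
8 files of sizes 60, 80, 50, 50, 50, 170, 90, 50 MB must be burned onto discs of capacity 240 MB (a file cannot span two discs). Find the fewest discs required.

Total = 170 + 90 + 80 + 60 + 50 + 50 + 50 + 50 = 600 MB.
Lower bound: ⌈600/240⌉ = 3 discs.
A packing using 3 discs:
  disc 1: 170 + 60 = 230
  disc 2: 90 + 80 + 50 = 220
  disc 3: 50 + 50 + 50 = 150
This matches the lower bound, so 3 is optimal.

3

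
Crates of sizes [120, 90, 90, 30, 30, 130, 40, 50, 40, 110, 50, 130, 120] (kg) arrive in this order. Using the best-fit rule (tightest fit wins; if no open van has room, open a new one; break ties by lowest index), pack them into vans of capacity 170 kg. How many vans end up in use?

  120 → van 1 (new)  [load 120/170]
  90 → van 2 (new)  [load 90/170]
  90 → van 3 (new)  [load 90/170]
  30 → van 1  [load 150/170]
  30 → van 2  [load 120/170]
  130 → van 4 (new)  [load 130/170]
  40 → van 4  [load 170/170]
  50 → van 2  [load 170/170]
  40 → van 3  [load 130/170]
  110 → van 5 (new)  [load 110/170]
  50 → van 5  [load 160/170]
  130 → van 6 (new)  [load 130/170]
  120 → van 7 (new)  [load 120/170]
7 vans opened.

7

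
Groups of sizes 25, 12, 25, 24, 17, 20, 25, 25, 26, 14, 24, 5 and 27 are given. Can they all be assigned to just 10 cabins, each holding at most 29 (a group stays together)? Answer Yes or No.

Total = 269; ⌈269/29⌉ = 10.
The bound of 10 does not rule out 10, but exhaustive search shows no assignment into 10 cabins of capacity 29 exists — the minimum is 11.

No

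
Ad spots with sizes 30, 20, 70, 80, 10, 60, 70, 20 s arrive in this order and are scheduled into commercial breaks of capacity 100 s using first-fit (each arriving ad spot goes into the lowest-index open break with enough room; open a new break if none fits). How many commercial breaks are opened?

5

  30 → break 1 (new)  [load 30/100]
  20 → break 1  [load 50/100]
  70 → break 2 (new)  [load 70/100]
  80 → break 3 (new)  [load 80/100]
  10 → break 1  [load 60/100]
  60 → break 4 (new)  [load 60/100]
  70 → break 5 (new)  [load 70/100]
  20 → break 1  [load 80/100]
5 commercial breaks opened.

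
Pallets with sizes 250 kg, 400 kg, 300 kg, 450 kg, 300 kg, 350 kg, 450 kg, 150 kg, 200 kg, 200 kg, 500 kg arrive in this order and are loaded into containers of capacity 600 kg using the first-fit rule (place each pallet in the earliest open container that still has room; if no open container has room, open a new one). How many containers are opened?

  250 → container 1 (new)  [load 250/600]
  400 → container 2 (new)  [load 400/600]
  300 → container 1  [load 550/600]
  450 → container 3 (new)  [load 450/600]
  300 → container 4 (new)  [load 300/600]
  350 → container 5 (new)  [load 350/600]
  450 → container 6 (new)  [load 450/600]
  150 → container 2  [load 550/600]
  200 → container 4  [load 500/600]
  200 → container 5  [load 550/600]
  500 → container 7 (new)  [load 500/600]
7 containers opened.

7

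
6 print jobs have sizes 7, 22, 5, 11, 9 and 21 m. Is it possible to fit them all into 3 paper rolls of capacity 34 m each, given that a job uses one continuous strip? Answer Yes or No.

Yes

A valid assignment using 3 paper rolls:
  roll 1: 22 + 11 = 33
  roll 2: 21 + 9 = 30
  roll 3: 7 + 5 = 12
Every load is within 34 m, so 3 paper rolls suffice.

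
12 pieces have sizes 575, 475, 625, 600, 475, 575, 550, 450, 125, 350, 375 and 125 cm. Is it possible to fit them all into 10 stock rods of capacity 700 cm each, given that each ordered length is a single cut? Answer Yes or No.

A valid assignment using 10 stock rods:
  stock rod 1: 625 = 625
  stock rod 2: 600 = 600
  stock rod 3: 575 + 125 = 700
  stock rod 4: 575 + 125 = 700
  stock rod 5: 550 = 550
  stock rod 6: 475 = 475
  stock rod 7: 475 = 475
  stock rod 8: 450 = 450
  stock rod 9: 375 = 375
  stock rod 10: 350 = 350
Every load is within 700 cm, so 10 stock rods suffice.

Yes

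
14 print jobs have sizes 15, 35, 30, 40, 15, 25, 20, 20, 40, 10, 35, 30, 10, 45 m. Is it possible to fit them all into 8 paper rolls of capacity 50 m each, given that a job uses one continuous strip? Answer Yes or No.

A valid assignment using 8 paper rolls:
  roll 1: 45 = 45
  roll 2: 40 + 10 = 50
  roll 3: 40 + 10 = 50
  roll 4: 35 + 15 = 50
  roll 5: 35 + 15 = 50
  roll 6: 30 + 20 = 50
  roll 7: 30 + 20 = 50
  roll 8: 25 = 25
Every load is within 50 m, so 8 paper rolls suffice.

Yes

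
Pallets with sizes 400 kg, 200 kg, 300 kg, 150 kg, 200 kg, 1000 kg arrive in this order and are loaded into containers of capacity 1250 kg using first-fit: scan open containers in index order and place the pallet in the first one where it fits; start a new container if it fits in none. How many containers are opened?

  400 → container 1 (new)  [load 400/1250]
  200 → container 1  [load 600/1250]
  300 → container 1  [load 900/1250]
  150 → container 1  [load 1050/1250]
  200 → container 1  [load 1250/1250]
  1000 → container 2 (new)  [load 1000/1250]
2 containers opened.

2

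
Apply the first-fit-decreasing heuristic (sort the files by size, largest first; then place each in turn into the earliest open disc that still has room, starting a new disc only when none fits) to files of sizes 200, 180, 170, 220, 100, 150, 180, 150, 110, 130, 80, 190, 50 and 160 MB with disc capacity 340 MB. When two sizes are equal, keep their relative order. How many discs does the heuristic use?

Sorted descending: 220, 200, 190, 180, 180, 170, 160, 150, 150, 130, 110, 100, 80, 50.
  220 → disc 1 (new)  [load 220/340]
  200 → disc 2 (new)  [load 200/340]
  190 → disc 3 (new)  [load 190/340]
  180 → disc 4 (new)  [load 180/340]
  180 → disc 5 (new)  [load 180/340]
  170 → disc 6 (new)  [load 170/340]
  160 → disc 4  [load 340/340]
  150 → disc 3  [load 340/340]
  150 → disc 5  [load 330/340]
  130 → disc 2  [load 330/340]
  110 → disc 1  [load 330/340]
  100 → disc 6  [load 270/340]
  80 → disc 7 (new)  [load 80/340]
  50 → disc 6  [load 320/340]
7 discs opened.

7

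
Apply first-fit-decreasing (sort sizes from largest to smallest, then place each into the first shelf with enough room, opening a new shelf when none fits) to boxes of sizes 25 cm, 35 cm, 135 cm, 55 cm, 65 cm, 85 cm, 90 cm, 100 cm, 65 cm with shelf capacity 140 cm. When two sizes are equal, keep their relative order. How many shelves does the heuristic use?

Sorted descending: 135, 100, 90, 85, 65, 65, 55, 35, 25.
  135 → shelf 1 (new)  [load 135/140]
  100 → shelf 2 (new)  [load 100/140]
  90 → shelf 3 (new)  [load 90/140]
  85 → shelf 4 (new)  [load 85/140]
  65 → shelf 5 (new)  [load 65/140]
  65 → shelf 5  [load 130/140]
  55 → shelf 4  [load 140/140]
  35 → shelf 2  [load 135/140]
  25 → shelf 3  [load 115/140]
5 shelves opened.

5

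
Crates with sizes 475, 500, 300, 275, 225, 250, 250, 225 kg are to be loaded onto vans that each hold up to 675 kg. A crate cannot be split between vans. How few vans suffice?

Total = 500 + 475 + 300 + 275 + 250 + 250 + 225 + 225 = 2500 kg.
Lower bound: ⌈2500/675⌉ = 4 vans.
A packing using 5 vans:
  van 1: 500 = 500
  van 2: 475 = 475
  van 3: 300 + 275 = 575
  van 4: 250 + 250 = 500
  van 5: 225 + 225 = 450
No arrangement into 4 vans stays within capacity, so 5 is optimal.

5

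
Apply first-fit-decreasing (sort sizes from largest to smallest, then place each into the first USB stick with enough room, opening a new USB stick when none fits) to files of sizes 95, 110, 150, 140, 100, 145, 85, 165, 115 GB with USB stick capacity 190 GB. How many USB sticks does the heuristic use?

8

Sorted descending: 165, 150, 145, 140, 115, 110, 100, 95, 85.
  165 → USB stick 1 (new)  [load 165/190]
  150 → USB stick 2 (new)  [load 150/190]
  145 → USB stick 3 (new)  [load 145/190]
  140 → USB stick 4 (new)  [load 140/190]
  115 → USB stick 5 (new)  [load 115/190]
  110 → USB stick 6 (new)  [load 110/190]
  100 → USB stick 7 (new)  [load 100/190]
  95 → USB stick 8 (new)  [load 95/190]
  85 → USB stick 7  [load 185/190]
8 USB sticks opened.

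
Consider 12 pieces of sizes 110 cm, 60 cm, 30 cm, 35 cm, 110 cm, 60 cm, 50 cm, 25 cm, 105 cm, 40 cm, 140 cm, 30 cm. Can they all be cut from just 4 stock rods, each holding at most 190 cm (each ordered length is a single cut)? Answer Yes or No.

Total = 795 cm; ⌈795/190⌉ = 5.
At least 5 stock rods are required, but only 4 are allowed.

No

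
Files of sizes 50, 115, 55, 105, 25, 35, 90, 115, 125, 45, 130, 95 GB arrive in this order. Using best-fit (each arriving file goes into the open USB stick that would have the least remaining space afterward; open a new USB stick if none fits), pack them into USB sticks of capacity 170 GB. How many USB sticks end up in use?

7

  50 → USB stick 1 (new)  [load 50/170]
  115 → USB stick 1  [load 165/170]
  55 → USB stick 2 (new)  [load 55/170]
  105 → USB stick 2  [load 160/170]
  25 → USB stick 3 (new)  [load 25/170]
  35 → USB stick 3  [load 60/170]
  90 → USB stick 3  [load 150/170]
  115 → USB stick 4 (new)  [load 115/170]
  125 → USB stick 5 (new)  [load 125/170]
  45 → USB stick 5  [load 170/170]
  130 → USB stick 6 (new)  [load 130/170]
  95 → USB stick 7 (new)  [load 95/170]
7 USB sticks opened.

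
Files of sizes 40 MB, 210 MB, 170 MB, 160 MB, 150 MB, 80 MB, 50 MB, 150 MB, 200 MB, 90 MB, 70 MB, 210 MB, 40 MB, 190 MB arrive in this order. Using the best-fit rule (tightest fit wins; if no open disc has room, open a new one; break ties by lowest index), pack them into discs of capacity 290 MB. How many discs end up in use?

  40 → disc 1 (new)  [load 40/290]
  210 → disc 1  [load 250/290]
  170 → disc 2 (new)  [load 170/290]
  160 → disc 3 (new)  [load 160/290]
  150 → disc 4 (new)  [load 150/290]
  80 → disc 2  [load 250/290]
  50 → disc 3  [load 210/290]
  150 → disc 5 (new)  [load 150/290]
  200 → disc 6 (new)  [load 200/290]
  90 → disc 6  [load 290/290]
  70 → disc 3  [load 280/290]
  210 → disc 7 (new)  [load 210/290]
  40 → disc 1  [load 290/290]
  190 → disc 8 (new)  [load 190/290]
8 discs opened.

8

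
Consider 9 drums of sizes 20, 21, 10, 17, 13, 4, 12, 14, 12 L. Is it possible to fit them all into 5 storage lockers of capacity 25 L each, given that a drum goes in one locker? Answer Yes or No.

No

Total = 123 L; ⌈123/25⌉ = 5.
The bound of 5 does not rule out 5, but exhaustive search shows no assignment into 5 storage lockers of capacity 25 L exists — the minimum is 6.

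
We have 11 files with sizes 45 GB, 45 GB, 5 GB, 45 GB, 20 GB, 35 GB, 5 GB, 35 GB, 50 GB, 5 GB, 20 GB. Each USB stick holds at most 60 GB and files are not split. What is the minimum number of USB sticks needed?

6

Total = 50 + 45 + 45 + 45 + 35 + 35 + 20 + 20 + 5 + 5 + 5 = 310 GB.
Lower bound: ⌈310/60⌉ = 6 USB sticks.
A packing using 6 USB sticks:
  USB stick 1: 50 + 5 + 5 = 60
  USB stick 2: 45 + 5 = 50
  USB stick 3: 45 = 45
  USB stick 4: 45 = 45
  USB stick 5: 35 + 20 = 55
  USB stick 6: 35 + 20 = 55
This matches the lower bound, so 6 is optimal.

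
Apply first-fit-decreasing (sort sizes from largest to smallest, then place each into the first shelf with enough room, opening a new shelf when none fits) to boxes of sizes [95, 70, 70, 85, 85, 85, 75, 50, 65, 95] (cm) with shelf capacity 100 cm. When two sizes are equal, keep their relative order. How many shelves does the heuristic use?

10

Sorted descending: 95, 95, 85, 85, 85, 75, 70, 70, 65, 50.
  95 → shelf 1 (new)  [load 95/100]
  95 → shelf 2 (new)  [load 95/100]
  85 → shelf 3 (new)  [load 85/100]
  85 → shelf 4 (new)  [load 85/100]
  85 → shelf 5 (new)  [load 85/100]
  75 → shelf 6 (new)  [load 75/100]
  70 → shelf 7 (new)  [load 70/100]
  70 → shelf 8 (new)  [load 70/100]
  65 → shelf 9 (new)  [load 65/100]
  50 → shelf 10 (new)  [load 50/100]
10 shelves opened.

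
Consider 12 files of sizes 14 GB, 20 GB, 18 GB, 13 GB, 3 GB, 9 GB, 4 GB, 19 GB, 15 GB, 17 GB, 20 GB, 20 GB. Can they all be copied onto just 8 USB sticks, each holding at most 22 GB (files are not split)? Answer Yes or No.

No

Total = 172 GB; ⌈172/22⌉ = 8.
9 files each exceed half the capacity and cannot share a USB stick, forcing at least 9 USB sticks.
At least 9 USB sticks are required, but only 8 are allowed.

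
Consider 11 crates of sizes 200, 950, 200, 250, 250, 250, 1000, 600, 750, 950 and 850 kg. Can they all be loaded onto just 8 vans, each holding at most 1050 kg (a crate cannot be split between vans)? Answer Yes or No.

A valid assignment using 7 vans:
  van 1: 1000 = 1000
  van 2: 950 = 950
  van 3: 950 = 950
  van 4: 850 + 200 = 1050
  van 5: 750 + 250 = 1000
  van 6: 600 + 250 + 200 = 1050
  van 7: 250 = 250
That uses only 7 ≤ 8, so 8 vans are enough.

Yes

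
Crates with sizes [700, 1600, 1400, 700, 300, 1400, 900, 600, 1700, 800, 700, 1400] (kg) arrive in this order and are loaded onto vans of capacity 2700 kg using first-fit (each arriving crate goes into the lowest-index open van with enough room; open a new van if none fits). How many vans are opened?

5

  700 → van 1 (new)  [load 700/2700]
  1600 → van 1  [load 2300/2700]
  1400 → van 2 (new)  [load 1400/2700]
  700 → van 2  [load 2100/2700]
  300 → van 1  [load 2600/2700]
  1400 → van 3 (new)  [load 1400/2700]
  900 → van 3  [load 2300/2700]
  600 → van 2  [load 2700/2700]
  1700 → van 4 (new)  [load 1700/2700]
  800 → van 4  [load 2500/2700]
  700 → van 5 (new)  [load 700/2700]
  1400 → van 5  [load 2100/2700]
5 vans opened.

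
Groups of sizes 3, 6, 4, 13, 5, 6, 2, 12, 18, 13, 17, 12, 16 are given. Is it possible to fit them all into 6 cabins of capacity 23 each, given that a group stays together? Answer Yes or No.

Total = 127; ⌈127/23⌉ = 6.
7 groups each exceed half the capacity and cannot share a cabin, forcing at least 7 cabins.
At least 7 cabins are required, but only 6 are allowed.

No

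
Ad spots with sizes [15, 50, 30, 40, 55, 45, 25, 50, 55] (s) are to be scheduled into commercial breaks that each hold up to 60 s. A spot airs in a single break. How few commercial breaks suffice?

Total = 55 + 55 + 50 + 50 + 45 + 40 + 30 + 25 + 15 = 365 s.
Lower bound: ⌈365/60⌉ = 7 commercial breaks.
A packing using 7 commercial breaks:
  break 1: 55 = 55
  break 2: 55 = 55
  break 3: 50 = 50
  break 4: 50 = 50
  break 5: 45 + 15 = 60
  break 6: 40 = 40
  break 7: 30 + 25 = 55
This matches the lower bound, so 7 is optimal.

7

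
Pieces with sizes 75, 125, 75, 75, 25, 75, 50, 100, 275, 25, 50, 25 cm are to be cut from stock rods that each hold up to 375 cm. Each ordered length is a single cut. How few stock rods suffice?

Total = 275 + 125 + 100 + 75 + 75 + 75 + 75 + 50 + 50 + 25 + 25 + 25 = 975 cm.
Lower bound: ⌈975/375⌉ = 3 stock rods.
A packing using 3 stock rods:
  stock rod 1: 275 + 100 = 375
  stock rod 2: 125 + 75 + 75 + 75 + 25 = 375
  stock rod 3: 75 + 50 + 50 + 25 + 25 = 225
This matches the lower bound, so 3 is optimal.

3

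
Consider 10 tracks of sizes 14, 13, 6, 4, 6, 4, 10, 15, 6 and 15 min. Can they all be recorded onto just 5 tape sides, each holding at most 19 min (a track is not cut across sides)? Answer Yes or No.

Total = 93 min; ⌈93/19⌉ = 5.
The bound of 5 does not rule out 5, but exhaustive search shows no assignment into 5 tape sides of capacity 19 min exists — the minimum is 6.

No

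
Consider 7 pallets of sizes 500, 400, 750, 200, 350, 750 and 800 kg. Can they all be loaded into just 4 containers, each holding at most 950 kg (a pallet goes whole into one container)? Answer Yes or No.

Total = 3750 kg; ⌈3750/950⌉ = 4.
The bound of 4 does not rule out 4, but exhaustive search shows no assignment into 4 containers of capacity 950 kg exists — the minimum is 5.

No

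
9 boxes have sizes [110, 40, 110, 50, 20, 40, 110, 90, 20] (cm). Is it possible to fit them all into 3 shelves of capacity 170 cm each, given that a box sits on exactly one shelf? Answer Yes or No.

No

Total = 590 cm; ⌈590/170⌉ = 4.
At least 4 shelves are required, but only 3 are allowed.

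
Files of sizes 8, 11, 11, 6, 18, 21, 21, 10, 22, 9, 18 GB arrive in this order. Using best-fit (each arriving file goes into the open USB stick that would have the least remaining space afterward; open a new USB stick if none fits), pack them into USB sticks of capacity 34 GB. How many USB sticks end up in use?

6

  8 → USB stick 1 (new)  [load 8/34]
  11 → USB stick 1  [load 19/34]
  11 → USB stick 1  [load 30/34]
  6 → USB stick 2 (new)  [load 6/34]
  18 → USB stick 2  [load 24/34]
  21 → USB stick 3 (new)  [load 21/34]
  21 → USB stick 4 (new)  [load 21/34]
  10 → USB stick 2  [load 34/34]
  22 → USB stick 5 (new)  [load 22/34]
  9 → USB stick 5  [load 31/34]
  18 → USB stick 6 (new)  [load 18/34]
6 USB sticks opened.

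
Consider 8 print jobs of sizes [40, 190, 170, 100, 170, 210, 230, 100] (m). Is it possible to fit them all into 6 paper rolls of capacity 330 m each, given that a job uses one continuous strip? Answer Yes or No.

A valid assignment using 5 paper rolls:
  roll 1: 230 + 100 = 330
  roll 2: 210 + 100 = 310
  roll 3: 190 + 40 = 230
  roll 4: 170 = 170
  roll 5: 170 = 170
That uses only 5 ≤ 6, so 6 paper rolls are enough.

Yes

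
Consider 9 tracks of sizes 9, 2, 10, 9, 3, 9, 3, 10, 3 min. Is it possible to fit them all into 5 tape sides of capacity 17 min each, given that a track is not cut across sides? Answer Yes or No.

Yes

A valid assignment using 5 tape sides:
  side 1: 10 + 3 + 3 = 16
  side 2: 10 + 3 + 2 = 15
  side 3: 9 = 9
  side 4: 9 = 9
  side 5: 9 = 9
Every load is within 17 min, so 5 tape sides suffice.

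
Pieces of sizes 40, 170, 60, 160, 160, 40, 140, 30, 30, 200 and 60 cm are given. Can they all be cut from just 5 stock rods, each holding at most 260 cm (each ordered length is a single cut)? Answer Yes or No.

A valid assignment using 5 stock rods:
  stock rod 1: 200 + 60 = 260
  stock rod 2: 170 + 60 + 30 = 260
  stock rod 3: 160 + 40 + 40 = 240
  stock rod 4: 160 + 30 = 190
  stock rod 5: 140 = 140
Every load is within 260 cm, so 5 stock rods suffice.

Yes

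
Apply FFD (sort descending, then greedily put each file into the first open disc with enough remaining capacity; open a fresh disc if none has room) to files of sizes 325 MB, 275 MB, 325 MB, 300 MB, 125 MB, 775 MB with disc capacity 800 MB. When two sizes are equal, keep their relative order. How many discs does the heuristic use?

Sorted descending: 775, 325, 325, 300, 275, 125.
  775 → disc 1 (new)  [load 775/800]
  325 → disc 2 (new)  [load 325/800]
  325 → disc 2  [load 650/800]
  300 → disc 3 (new)  [load 300/800]
  275 → disc 3  [load 575/800]
  125 → disc 2  [load 775/800]
3 discs opened.

3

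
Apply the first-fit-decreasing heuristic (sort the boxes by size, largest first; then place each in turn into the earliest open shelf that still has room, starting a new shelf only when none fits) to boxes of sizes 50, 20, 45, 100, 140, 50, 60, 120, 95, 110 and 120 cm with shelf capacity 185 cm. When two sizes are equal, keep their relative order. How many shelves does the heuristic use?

6

Sorted descending: 140, 120, 120, 110, 100, 95, 60, 50, 50, 45, 20.
  140 → shelf 1 (new)  [load 140/185]
  120 → shelf 2 (new)  [load 120/185]
  120 → shelf 3 (new)  [load 120/185]
  110 → shelf 4 (new)  [load 110/185]
  100 → shelf 5 (new)  [load 100/185]
  95 → shelf 6 (new)  [load 95/185]
  60 → shelf 2  [load 180/185]
  50 → shelf 3  [load 170/185]
  50 → shelf 4  [load 160/185]
  45 → shelf 1  [load 185/185]
  20 → shelf 4  [load 180/185]
6 shelves opened.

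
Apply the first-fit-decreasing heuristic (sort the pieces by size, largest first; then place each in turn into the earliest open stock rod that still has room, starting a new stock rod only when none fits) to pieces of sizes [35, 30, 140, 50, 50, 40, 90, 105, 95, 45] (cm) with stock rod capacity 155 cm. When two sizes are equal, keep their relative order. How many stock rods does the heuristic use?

5

Sorted descending: 140, 105, 95, 90, 50, 50, 45, 40, 35, 30.
  140 → stock rod 1 (new)  [load 140/155]
  105 → stock rod 2 (new)  [load 105/155]
  95 → stock rod 3 (new)  [load 95/155]
  90 → stock rod 4 (new)  [load 90/155]
  50 → stock rod 2  [load 155/155]
  50 → stock rod 3  [load 145/155]
  45 → stock rod 4  [load 135/155]
  40 → stock rod 5 (new)  [load 40/155]
  35 → stock rod 5  [load 75/155]
  30 → stock rod 5  [load 105/155]
5 stock rods opened.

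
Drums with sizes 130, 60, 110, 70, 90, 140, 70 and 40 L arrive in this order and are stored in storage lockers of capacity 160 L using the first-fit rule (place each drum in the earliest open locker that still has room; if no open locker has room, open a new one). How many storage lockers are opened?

  130 → locker 1 (new)  [load 130/160]
  60 → locker 2 (new)  [load 60/160]
  110 → locker 3 (new)  [load 110/160]
  70 → locker 2  [load 130/160]
  90 → locker 4 (new)  [load 90/160]
  140 → locker 5 (new)  [load 140/160]
  70 → locker 4  [load 160/160]
  40 → locker 3  [load 150/160]
5 storage lockers opened.

5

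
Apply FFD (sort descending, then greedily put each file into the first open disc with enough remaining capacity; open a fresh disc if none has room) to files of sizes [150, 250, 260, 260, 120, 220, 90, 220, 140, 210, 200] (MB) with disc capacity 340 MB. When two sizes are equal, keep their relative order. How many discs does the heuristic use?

Sorted descending: 260, 260, 250, 220, 220, 210, 200, 150, 140, 120, 90.
  260 → disc 1 (new)  [load 260/340]
  260 → disc 2 (new)  [load 260/340]
  250 → disc 3 (new)  [load 250/340]
  220 → disc 4 (new)  [load 220/340]
  220 → disc 5 (new)  [load 220/340]
  210 → disc 6 (new)  [load 210/340]
  200 → disc 7 (new)  [load 200/340]
  150 → disc 8 (new)  [load 150/340]
  140 → disc 7  [load 340/340]
  120 → disc 4  [load 340/340]
  90 → disc 3  [load 340/340]
8 discs opened.

8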